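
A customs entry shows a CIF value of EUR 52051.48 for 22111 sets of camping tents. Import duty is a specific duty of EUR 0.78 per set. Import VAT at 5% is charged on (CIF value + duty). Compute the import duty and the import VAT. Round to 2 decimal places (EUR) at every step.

Import duty: EUR 17246.58; import VAT: EUR 3464.90

Import duty = 22111 × 0.78 = 17246.58
VAT base = CIF + duty = 52051.48 + 17246.58 = 69298.06
Import VAT = 69298.06 × 5% = 3464.90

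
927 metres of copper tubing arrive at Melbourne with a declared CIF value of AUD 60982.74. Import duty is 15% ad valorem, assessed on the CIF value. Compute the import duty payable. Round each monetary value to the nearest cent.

Import duty = 60982.74 × 15% = 9147.41

Import duty: AUD 9147.41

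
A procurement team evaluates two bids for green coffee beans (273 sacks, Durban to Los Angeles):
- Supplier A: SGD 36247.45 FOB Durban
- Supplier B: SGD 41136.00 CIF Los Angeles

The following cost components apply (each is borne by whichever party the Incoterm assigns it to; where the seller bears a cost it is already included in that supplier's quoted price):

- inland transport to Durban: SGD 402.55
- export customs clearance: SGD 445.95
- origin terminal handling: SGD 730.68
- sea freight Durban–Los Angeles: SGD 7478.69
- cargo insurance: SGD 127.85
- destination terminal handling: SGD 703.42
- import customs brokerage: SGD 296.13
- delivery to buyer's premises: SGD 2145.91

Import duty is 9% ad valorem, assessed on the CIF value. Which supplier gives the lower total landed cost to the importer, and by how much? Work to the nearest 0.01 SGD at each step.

Supplier A (FOB):
CIF value = FOB price + freight + insurance = 36247.45 + 7478.69 + 127.85 = 43853.99
Import duty = 43853.99 × 9% = 3946.86
Buyer bears (A): 7478.69 + 127.85 + 703.42 + 296.13 + 2145.91 = 10752.00
Landed cost (A) = invoice 36247.45 + 10752.00 + duty 3946.86 = 50946.31
Supplier B (CIF):
The CIF price already equals the CIF value: 41136.00
Import duty = 41136.00 × 9% = 3702.24
Buyer bears (B): 703.42 + 296.13 + 2145.91 = 3145.46
Landed cost (B) = invoice 41136.00 + 3145.46 + duty 3702.24 = 47983.70
Difference = |50946.31 − 47983.70| = 2962.61

Supplier B is cheaper by SGD 2962.61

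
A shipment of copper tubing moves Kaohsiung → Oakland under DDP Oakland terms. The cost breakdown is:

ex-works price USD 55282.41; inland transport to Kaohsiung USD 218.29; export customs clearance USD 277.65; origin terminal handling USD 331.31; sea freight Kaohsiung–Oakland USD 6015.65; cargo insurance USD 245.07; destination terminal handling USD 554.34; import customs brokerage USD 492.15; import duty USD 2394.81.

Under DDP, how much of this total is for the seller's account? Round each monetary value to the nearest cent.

DDP: the seller bears all costs including import duty.
Seller's account: goods 55282.41 + inland to port 218.29 + export clearance 277.65 + origin terminal 331.31 + freight 6015.65 + insurance 245.07 + destination terminal 554.34 + brokerage 492.15 + duty 2394.81 = 65811.68
Buyer's account: 0.00

Seller's account: USD 65811.68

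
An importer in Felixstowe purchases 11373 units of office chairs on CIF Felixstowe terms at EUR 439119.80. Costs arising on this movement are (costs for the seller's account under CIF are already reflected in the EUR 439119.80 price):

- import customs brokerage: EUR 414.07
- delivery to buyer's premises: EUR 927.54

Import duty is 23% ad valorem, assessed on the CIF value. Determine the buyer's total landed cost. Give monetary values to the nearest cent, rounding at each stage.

CIF: the seller pays costs through ocean freight and marine insurance to the destination port.
The CIF price already equals the CIF value: 439119.80
Import duty = 439119.80 × 23% = 100997.55
Buyer bears: brokerage 414.07 + delivery 927.54 + duty 100997.55 = 102339.16
Landed cost = invoice 439119.80 + 102339.16 = 541458.96

Total landed cost: EUR 541458.96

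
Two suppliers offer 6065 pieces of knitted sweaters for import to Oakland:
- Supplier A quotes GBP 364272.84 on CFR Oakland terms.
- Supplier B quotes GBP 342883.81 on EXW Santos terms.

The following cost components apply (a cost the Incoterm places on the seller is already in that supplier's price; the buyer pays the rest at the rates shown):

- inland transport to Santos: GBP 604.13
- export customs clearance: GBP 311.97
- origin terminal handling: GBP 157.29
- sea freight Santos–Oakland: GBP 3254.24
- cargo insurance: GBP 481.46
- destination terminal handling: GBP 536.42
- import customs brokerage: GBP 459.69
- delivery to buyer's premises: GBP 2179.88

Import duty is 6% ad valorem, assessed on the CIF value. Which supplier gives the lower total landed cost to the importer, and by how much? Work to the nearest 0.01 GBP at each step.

Supplier A (CFR):
CIF value = CFR price + insurance = 364272.84 + 481.46 = 364754.30
Import duty = 364754.30 × 6% = 21885.26
Buyer bears (A): 481.46 + 536.42 + 459.69 + 2179.88 = 3657.45
Landed cost (A) = invoice 364272.84 + 3657.45 + duty 21885.26 = 389815.55
Supplier B (EXW):
CIF value = EXW price + inland to port + export clearance + origin terminal + freight + insurance = 342883.81 + 604.13 + 311.97 + 157.29 + 3254.24 + 481.46 = 347692.90
Import duty = 347692.90 × 6% = 20861.57
Buyer bears (B): 604.13 + 311.97 + 157.29 + 3254.24 + 481.46 + 536.42 + 459.69 + 2179.88 = 7985.08
Landed cost (B) = invoice 342883.81 + 7985.08 + duty 20861.57 = 371730.46
Difference = |389815.55 − 371730.46| = 18085.09

Supplier B is cheaper by GBP 18085.09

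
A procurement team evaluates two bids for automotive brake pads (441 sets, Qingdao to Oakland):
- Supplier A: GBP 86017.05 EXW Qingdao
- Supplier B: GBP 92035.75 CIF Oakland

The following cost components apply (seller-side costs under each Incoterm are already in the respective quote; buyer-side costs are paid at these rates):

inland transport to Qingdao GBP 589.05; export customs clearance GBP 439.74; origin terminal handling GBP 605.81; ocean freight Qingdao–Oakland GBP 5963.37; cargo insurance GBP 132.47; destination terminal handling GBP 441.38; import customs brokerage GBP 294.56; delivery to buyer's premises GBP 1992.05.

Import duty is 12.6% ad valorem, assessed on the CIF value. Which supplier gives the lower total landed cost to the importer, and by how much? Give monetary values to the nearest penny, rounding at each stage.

Supplier B is cheaper by GBP 1927.42

Supplier A (EXW):
CIF value = EXW price + inland to port + export clearance + origin terminal + freight + insurance = 86017.05 + 589.05 + 439.74 + 605.81 + 5963.37 + 132.47 = 93747.49
Import duty = 93747.49 × 12.6% = 11812.18
Buyer bears (A): 589.05 + 439.74 + 605.81 + 5963.37 + 132.47 + 441.38 + 294.56 + 1992.05 = 10458.43
Landed cost (A) = invoice 86017.05 + 10458.43 + duty 11812.18 = 108287.66
Supplier B (CIF):
The CIF price already equals the CIF value: 92035.75
Import duty = 92035.75 × 12.6% = 11596.50
Buyer bears (B): 441.38 + 294.56 + 1992.05 = 2727.99
Landed cost (B) = invoice 92035.75 + 2727.99 + duty 11596.50 = 106360.24
Difference = |108287.66 − 106360.24| = 1927.42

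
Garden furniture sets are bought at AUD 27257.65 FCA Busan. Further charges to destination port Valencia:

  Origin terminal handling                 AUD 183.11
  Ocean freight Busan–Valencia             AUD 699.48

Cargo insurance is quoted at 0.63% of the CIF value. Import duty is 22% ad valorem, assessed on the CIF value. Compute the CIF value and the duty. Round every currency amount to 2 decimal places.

CIF value: AUD 28318.65; import duty: AUD 6230.10

Let C be the CIF value. C = FCA price + pre-shipment costs + freight + 0.63% × C
C − 0.63% × C = 27257.65 + 183.11 + 699.48
0.9937 × C = 28140.24
C = 28140.24 / 0.9937 = 28318.65
Insurance premium = 0.63% × 28318.65 = 178.41
Import duty = 28318.65 × 22% = 6230.10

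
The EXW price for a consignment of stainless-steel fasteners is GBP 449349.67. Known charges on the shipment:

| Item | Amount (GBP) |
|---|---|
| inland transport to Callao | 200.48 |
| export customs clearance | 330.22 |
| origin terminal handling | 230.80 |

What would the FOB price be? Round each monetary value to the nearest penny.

From EXW to FOB, the seller additionally bears: inland to port, export clearance, origin terminal.
FOB price = 449349.67 + 200.48 + 330.22 + 230.80 = 450111.17

FOB price: GBP 450111.17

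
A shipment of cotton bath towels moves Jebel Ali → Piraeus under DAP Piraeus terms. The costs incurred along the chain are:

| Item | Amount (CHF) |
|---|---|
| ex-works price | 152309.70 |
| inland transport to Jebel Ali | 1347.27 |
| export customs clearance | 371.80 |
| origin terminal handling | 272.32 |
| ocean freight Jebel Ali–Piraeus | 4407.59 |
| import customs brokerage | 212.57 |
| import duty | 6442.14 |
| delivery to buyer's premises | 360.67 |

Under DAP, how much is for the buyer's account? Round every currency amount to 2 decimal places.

DAP: the seller bears all costs to the named destination except import duty and clearance.
Seller's account: goods 152309.70 + inland to port 1347.27 + export clearance 371.80 + origin terminal 272.32 + freight 4407.59 + delivery 360.67 = 159069.35
Buyer's account: brokerage 212.57 + duty 6442.14 = 6654.71

Buyer's account: CHF 6654.71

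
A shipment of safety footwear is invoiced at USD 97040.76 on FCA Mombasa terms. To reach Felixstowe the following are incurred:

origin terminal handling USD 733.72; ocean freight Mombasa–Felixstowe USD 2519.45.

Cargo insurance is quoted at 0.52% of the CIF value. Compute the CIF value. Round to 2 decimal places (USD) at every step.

CIF value: USD 100818.18

Let C be the CIF value. C = FCA price + pre-shipment costs + freight + 0.52% × C
C − 0.52% × C = 97040.76 + 733.72 + 2519.45
0.9948 × C = 100293.93
C = 100293.93 / 0.9948 = 100818.18
Insurance premium = 0.52% × 100818.18 = 524.25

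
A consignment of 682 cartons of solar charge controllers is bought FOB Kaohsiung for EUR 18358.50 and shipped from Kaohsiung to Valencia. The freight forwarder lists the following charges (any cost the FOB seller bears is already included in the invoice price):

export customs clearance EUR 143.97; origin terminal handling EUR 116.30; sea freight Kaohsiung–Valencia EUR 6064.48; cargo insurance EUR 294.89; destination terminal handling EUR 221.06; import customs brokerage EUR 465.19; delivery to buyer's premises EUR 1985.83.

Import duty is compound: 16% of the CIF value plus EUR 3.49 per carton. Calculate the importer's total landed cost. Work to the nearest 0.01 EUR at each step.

Total landed cost: EUR 33724.99

FOB: the seller bears costs until goods are on board at the origin port; the buyer bears freight, insurance and all costs thereafter.
Already in the invoice (seller's account under FOB): export clearance, origin terminal — exclude.
CIF value = FOB price + freight + insurance = 18358.50 + 6064.48 + 294.89 = 24717.87
Ad valorem component: 24717.87 × 16% = 3954.86
Specific component: 682 × 3.49 = 2380.18
Import duty = 3954.86 + 2380.18 = 6335.04
Buyer bears: freight 6064.48 + insurance 294.89 + destination terminal 221.06 + brokerage 465.19 + delivery 1985.83 + duty 6335.04 = 15366.49
Landed cost = invoice 18358.50 + 15366.49 = 33724.99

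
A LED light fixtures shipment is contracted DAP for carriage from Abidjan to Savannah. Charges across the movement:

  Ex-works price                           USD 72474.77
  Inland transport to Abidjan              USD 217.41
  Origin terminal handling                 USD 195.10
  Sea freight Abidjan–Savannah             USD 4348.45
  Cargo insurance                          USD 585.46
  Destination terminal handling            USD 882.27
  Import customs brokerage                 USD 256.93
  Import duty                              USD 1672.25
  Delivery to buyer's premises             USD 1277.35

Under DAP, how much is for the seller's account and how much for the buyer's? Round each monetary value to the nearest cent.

DAP: the seller bears all costs to the named destination except import duty and clearance.
Seller's account: goods 72474.77 + inland to port 217.41 + origin terminal 195.10 + freight 4348.45 + insurance 585.46 + destination terminal 882.27 + delivery 1277.35 = 79980.81
Buyer's account: brokerage 256.93 + duty 1672.25 = 1929.18

Seller: USD 79980.81; buyer: USD 1929.18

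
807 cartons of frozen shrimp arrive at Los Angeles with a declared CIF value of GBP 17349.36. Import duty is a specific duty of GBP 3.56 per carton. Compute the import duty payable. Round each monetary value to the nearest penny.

Import duty = 807 × 3.56 = 2872.92

Import duty: GBP 2872.92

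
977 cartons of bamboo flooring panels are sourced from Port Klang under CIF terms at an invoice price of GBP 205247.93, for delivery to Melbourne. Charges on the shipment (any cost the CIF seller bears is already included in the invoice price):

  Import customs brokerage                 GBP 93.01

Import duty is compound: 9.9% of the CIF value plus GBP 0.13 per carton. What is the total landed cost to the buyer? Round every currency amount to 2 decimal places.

CIF: the seller pays costs through ocean freight and marine insurance to the destination port.
The CIF price already equals the CIF value: 205247.93
Ad valorem component: 205247.93 × 9.9% = 20319.55
Specific component: 977 × 0.13 = 127.01
Import duty = 20319.55 + 127.01 = 20446.56
Buyer bears: brokerage 93.01 + duty 20446.56 = 20539.57
Landed cost = invoice 205247.93 + 20539.57 = 225787.50

Total landed cost: GBP 225787.50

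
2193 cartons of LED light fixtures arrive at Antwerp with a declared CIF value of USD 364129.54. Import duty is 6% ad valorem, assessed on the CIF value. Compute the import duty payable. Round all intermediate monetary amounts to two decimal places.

Import duty = 364129.54 × 6% = 21847.77

Import duty: USD 21847.77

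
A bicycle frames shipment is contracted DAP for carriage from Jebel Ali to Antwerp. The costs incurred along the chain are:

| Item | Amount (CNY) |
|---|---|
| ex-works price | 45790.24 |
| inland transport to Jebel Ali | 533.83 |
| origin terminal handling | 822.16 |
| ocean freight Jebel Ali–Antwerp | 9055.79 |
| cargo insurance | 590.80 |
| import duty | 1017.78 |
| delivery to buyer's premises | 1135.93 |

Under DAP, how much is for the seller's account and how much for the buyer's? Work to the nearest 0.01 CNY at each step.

Seller: CNY 57928.75; buyer: CNY 1017.78

DAP: the seller bears all costs to the named destination except import duty and clearance.
Seller's account: goods 45790.24 + inland to port 533.83 + origin terminal 822.16 + freight 9055.79 + insurance 590.80 + delivery 1135.93 = 57928.75
Buyer's account: duty 1017.78 = 1017.78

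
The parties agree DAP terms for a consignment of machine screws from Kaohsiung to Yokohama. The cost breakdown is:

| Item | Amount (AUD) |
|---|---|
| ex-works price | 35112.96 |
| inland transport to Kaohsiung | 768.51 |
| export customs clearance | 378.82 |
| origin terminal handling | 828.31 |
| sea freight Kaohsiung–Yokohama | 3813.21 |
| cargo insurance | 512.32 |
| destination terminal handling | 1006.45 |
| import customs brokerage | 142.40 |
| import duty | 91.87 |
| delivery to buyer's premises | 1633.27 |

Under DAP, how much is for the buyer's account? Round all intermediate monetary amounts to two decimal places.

DAP: the seller bears all costs to the named destination except import duty and clearance.
Seller's account: goods 35112.96 + inland to port 768.51 + export clearance 378.82 + origin terminal 828.31 + freight 3813.21 + insurance 512.32 + destination terminal 1006.45 + delivery 1633.27 = 44053.85
Buyer's account: brokerage 142.40 + duty 91.87 = 234.27

Buyer's account: AUD 234.27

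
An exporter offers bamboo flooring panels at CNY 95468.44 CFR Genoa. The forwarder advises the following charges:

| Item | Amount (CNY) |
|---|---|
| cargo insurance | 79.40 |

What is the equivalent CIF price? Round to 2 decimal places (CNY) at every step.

CIF price: CNY 95547.84

From CFR to CIF, the seller additionally bears: insurance.
CIF price = 95468.44 + 79.40 = 95547.84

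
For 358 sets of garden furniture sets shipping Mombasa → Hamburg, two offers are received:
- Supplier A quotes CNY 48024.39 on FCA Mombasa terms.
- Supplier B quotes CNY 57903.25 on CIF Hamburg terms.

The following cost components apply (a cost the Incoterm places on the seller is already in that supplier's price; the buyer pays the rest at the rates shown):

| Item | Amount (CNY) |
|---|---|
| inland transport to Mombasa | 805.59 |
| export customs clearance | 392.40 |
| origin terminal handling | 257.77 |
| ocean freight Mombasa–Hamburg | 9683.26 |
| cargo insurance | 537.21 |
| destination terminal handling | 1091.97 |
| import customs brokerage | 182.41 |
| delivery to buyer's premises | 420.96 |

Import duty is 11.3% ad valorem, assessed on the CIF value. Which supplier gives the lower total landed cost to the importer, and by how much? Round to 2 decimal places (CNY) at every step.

Supplier B is cheaper by CNY 667.11

Supplier A (FCA):
CIF value = FCA price + origin terminal + freight + insurance = 48024.39 + 257.77 + 9683.26 + 537.21 = 58502.63
Import duty = 58502.63 × 11.3% = 6610.80
Buyer bears (A): 257.77 + 9683.26 + 537.21 + 1091.97 + 182.41 + 420.96 = 12173.58
Landed cost (A) = invoice 48024.39 + 12173.58 + duty 6610.80 = 66808.77
Supplier B (CIF):
The CIF price already equals the CIF value: 57903.25
Import duty = 57903.25 × 11.3% = 6543.07
Buyer bears (B): 1091.97 + 182.41 + 420.96 = 1695.34
Landed cost (B) = invoice 57903.25 + 1695.34 + duty 6543.07 = 66141.66
Difference = |66808.77 − 66141.66| = 667.11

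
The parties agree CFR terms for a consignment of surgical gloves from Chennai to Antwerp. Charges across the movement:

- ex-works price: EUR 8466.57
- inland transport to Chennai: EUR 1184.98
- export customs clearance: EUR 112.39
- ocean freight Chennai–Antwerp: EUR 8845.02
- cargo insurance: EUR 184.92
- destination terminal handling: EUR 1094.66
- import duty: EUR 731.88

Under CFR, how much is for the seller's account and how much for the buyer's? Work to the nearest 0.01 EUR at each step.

Seller: EUR 18608.96; buyer: EUR 2011.46

CFR: the seller pays costs through ocean freight to the destination port, but not insurance.
Seller's account: goods 8466.57 + inland to port 1184.98 + export clearance 112.39 + freight 8845.02 = 18608.96
Buyer's account: insurance 184.92 + destination terminal 1094.66 + duty 731.88 = 2011.46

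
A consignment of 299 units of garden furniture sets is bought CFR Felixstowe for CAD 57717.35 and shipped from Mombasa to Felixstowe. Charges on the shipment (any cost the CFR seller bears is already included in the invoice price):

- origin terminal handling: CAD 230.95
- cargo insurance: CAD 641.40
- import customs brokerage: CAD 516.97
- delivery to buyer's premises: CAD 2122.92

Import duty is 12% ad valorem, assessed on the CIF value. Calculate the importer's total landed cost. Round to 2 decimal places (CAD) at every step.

Total landed cost: CAD 68001.69

CFR: the seller pays costs through ocean freight to the destination port, but not insurance.
Already in the invoice (seller's account under CFR): origin terminal — exclude.
CIF value = CFR price + insurance = 57717.35 + 641.40 = 58358.75
Import duty = 58358.75 × 12% = 7003.05
Buyer bears: insurance 641.40 + brokerage 516.97 + delivery 2122.92 + duty 7003.05 = 10284.34
Landed cost = invoice 57717.35 + 10284.34 = 68001.69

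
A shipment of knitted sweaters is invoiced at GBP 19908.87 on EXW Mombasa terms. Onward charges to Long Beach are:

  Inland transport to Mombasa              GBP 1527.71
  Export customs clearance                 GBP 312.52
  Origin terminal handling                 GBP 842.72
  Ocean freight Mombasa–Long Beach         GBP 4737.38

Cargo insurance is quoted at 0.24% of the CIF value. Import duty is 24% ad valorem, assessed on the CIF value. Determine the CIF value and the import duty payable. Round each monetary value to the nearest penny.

CIF value: GBP 27394.95; import duty: GBP 6574.79

Let C be the CIF value. C = EXW price + pre-shipment costs + freight + 0.24% × C
C − 0.24% × C = 19908.87 + 1527.71 + 312.52 + 842.72 + 4737.38
0.9976 × C = 27329.20
C = 27329.20 / 0.9976 = 27394.95
Insurance premium = 0.24% × 27394.95 = 65.75
Import duty = 27394.95 × 24% = 6574.79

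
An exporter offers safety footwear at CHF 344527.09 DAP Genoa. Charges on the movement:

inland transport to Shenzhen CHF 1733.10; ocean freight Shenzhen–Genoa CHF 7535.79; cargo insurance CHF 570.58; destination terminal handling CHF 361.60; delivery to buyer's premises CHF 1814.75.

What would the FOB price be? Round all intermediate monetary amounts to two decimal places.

Not relevant to the conversion: inland to port — on the seller under both DAP and FOB; already in the DAP price and stays in the FOB price.
From DAP to FOB, the seller no longer bears: freight, insurance, destination terminal, delivery.
FOB price = 344527.09 − 7535.79 − 570.58 − 361.60 − 1814.75 = 334244.37

FOB price: CHF 334244.37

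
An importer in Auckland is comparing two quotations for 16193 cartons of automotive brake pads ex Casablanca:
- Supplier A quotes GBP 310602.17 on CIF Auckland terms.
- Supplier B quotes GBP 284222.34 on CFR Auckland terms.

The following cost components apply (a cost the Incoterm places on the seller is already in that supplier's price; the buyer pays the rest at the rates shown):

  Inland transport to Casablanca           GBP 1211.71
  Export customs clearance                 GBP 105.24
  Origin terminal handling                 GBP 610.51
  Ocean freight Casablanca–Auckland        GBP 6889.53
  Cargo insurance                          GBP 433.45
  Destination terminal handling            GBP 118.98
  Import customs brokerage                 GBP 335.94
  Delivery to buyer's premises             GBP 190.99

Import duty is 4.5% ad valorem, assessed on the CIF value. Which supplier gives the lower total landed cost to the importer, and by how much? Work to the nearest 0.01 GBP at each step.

Supplier B is cheaper by GBP 27113.97

Supplier A (CIF):
The CIF price already equals the CIF value: 310602.17
Import duty = 310602.17 × 4.5% = 13977.10
Buyer bears (A): 118.98 + 335.94 + 190.99 = 645.91
Landed cost (A) = invoice 310602.17 + 645.91 + duty 13977.10 = 325225.18
Supplier B (CFR):
CIF value = CFR price + insurance = 284222.34 + 433.45 = 284655.79
Import duty = 284655.79 × 4.5% = 12809.51
Buyer bears (B): 433.45 + 118.98 + 335.94 + 190.99 = 1079.36
Landed cost (B) = invoice 284222.34 + 1079.36 + duty 12809.51 = 298111.21
Difference = |325225.18 − 298111.21| = 27113.97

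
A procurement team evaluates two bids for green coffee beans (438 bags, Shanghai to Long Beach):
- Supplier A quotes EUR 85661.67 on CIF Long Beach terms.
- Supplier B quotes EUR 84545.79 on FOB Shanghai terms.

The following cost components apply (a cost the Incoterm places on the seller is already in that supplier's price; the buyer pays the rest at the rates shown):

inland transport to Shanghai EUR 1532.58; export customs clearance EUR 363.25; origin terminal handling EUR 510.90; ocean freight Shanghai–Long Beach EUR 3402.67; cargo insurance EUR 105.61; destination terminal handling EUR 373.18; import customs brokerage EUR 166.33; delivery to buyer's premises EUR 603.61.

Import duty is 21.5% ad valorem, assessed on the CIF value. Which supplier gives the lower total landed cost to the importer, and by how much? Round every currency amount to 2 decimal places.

Supplier A is cheaper by EUR 2906.77

Supplier A (CIF):
The CIF price already equals the CIF value: 85661.67
Import duty = 85661.67 × 21.5% = 18417.26
Buyer bears (A): 373.18 + 166.33 + 603.61 = 1143.12
Landed cost (A) = invoice 85661.67 + 1143.12 + duty 18417.26 = 105222.05
Supplier B (FOB):
CIF value = FOB price + freight + insurance = 84545.79 + 3402.67 + 105.61 = 88054.07
Import duty = 88054.07 × 21.5% = 18931.63
Buyer bears (B): 3402.67 + 105.61 + 373.18 + 166.33 + 603.61 = 4651.40
Landed cost (B) = invoice 84545.79 + 4651.40 + duty 18931.63 = 108128.82
Difference = |105222.05 − 108128.82| = 2906.77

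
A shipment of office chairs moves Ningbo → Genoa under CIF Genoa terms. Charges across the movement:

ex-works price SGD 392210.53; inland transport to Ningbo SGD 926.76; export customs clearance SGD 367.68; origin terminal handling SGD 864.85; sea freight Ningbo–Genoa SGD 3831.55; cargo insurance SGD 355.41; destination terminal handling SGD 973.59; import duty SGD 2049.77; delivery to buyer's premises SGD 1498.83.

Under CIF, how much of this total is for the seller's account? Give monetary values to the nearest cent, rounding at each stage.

CIF: the seller pays costs through ocean freight and marine insurance to the destination port.
Seller's account: goods 392210.53 + inland to port 926.76 + export clearance 367.68 + origin terminal 864.85 + freight 3831.55 + insurance 355.41 = 398556.78
Buyer's account: destination terminal 973.59 + duty 2049.77 + delivery 1498.83 = 4522.19

Seller's account: SGD 398556.78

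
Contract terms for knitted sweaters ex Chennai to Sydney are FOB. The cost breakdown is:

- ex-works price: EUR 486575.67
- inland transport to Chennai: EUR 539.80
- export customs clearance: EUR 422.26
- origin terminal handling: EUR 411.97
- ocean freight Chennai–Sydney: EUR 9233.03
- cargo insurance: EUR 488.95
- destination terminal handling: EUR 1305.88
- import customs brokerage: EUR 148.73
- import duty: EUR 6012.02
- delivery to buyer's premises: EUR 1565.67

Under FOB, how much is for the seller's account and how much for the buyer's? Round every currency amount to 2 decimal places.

Seller: EUR 487949.70; buyer: EUR 18754.28

FOB: the seller bears costs until goods are on board at the origin port; the buyer bears freight, insurance and all costs thereafter.
Seller's account: goods 486575.67 + inland to port 539.80 + export clearance 422.26 + origin terminal 411.97 = 487949.70
Buyer's account: freight 9233.03 + insurance 488.95 + destination terminal 1305.88 + brokerage 148.73 + duty 6012.02 + delivery 1565.67 = 18754.28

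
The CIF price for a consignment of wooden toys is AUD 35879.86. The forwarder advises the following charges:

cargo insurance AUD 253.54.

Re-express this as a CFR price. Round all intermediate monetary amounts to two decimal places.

From CIF to CFR, the seller no longer bears: insurance.
CFR price = 35879.86 − 253.54 = 35626.32

CFR price: AUD 35626.32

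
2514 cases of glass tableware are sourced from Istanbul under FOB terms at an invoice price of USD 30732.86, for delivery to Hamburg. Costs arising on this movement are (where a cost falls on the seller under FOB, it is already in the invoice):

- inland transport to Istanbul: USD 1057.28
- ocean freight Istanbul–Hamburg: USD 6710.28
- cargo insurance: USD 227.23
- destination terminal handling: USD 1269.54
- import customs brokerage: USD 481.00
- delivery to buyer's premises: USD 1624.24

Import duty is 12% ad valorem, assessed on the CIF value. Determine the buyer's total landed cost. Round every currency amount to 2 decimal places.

Total landed cost: USD 45565.59

FOB: the seller bears costs until goods are on board at the origin port; the buyer bears freight, insurance and all costs thereafter.
Already in the invoice (seller's account under FOB): inland to port — exclude.
CIF value = FOB price + freight + insurance = 30732.86 + 6710.28 + 227.23 = 37670.37
Import duty = 37670.37 × 12% = 4520.44
Buyer bears: freight 6710.28 + insurance 227.23 + destination terminal 1269.54 + brokerage 481.00 + delivery 1624.24 + duty 4520.44 = 14832.73
Landed cost = invoice 30732.86 + 14832.73 = 45565.59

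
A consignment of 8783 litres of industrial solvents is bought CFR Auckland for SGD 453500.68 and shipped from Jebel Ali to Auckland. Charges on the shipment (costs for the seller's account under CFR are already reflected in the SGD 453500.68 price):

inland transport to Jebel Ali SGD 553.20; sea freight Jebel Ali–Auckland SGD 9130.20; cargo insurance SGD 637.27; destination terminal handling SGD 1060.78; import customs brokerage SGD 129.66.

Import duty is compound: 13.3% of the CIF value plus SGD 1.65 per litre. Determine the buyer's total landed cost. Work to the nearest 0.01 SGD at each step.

CFR: the seller pays costs through ocean freight to the destination port, but not insurance.
Already in the invoice (seller's account under CFR): inland to port, freight — exclude.
CIF value = CFR price + insurance = 453500.68 + 637.27 = 454137.95
Ad valorem component: 454137.95 × 13.3% = 60400.35
Specific component: 8783 × 1.65 = 14491.95
Import duty = 60400.35 + 14491.95 = 74892.30
Buyer bears: insurance 637.27 + destination terminal 1060.78 + brokerage 129.66 + duty 74892.30 = 76720.01
Landed cost = invoice 453500.68 + 76720.01 = 530220.69

Total landed cost: SGD 530220.69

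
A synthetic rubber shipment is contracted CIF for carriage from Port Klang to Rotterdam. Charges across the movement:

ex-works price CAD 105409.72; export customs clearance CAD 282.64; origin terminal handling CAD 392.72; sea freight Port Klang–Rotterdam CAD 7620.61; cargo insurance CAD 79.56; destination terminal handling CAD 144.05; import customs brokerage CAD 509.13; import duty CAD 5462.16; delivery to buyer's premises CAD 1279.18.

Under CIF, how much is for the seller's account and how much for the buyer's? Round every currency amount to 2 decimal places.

Seller: CAD 113785.25; buyer: CAD 7394.52

CIF: the seller pays costs through ocean freight and marine insurance to the destination port.
Seller's account: goods 105409.72 + export clearance 282.64 + origin terminal 392.72 + freight 7620.61 + insurance 79.56 = 113785.25
Buyer's account: destination terminal 144.05 + brokerage 509.13 + duty 5462.16 + delivery 1279.18 = 7394.52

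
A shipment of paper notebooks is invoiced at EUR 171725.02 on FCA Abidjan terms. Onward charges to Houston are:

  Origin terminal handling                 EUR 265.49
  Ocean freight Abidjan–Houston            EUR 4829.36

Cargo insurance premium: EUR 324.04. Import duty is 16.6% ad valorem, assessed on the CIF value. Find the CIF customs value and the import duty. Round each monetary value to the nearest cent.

CIF value: EUR 177143.91; import duty: EUR 29405.89

CIF = FCA price + pre-shipment costs + freight + insurance
CIF = 171725.02 + 265.49 + 4829.36 + 324.04 = 177143.91
Import duty = 177143.91 × 16.6% = 29405.89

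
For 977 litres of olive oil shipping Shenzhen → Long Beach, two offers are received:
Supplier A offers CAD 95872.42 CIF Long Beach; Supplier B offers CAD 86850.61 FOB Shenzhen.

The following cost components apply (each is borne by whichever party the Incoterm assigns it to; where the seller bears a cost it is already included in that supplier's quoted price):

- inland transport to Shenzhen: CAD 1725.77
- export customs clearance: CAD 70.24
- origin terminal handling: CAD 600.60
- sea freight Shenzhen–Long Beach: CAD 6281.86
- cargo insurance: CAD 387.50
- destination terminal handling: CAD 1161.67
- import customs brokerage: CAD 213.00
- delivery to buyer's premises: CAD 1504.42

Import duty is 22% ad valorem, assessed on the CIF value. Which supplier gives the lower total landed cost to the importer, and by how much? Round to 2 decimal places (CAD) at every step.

Supplier B is cheaper by CAD 2869.99

Supplier A (CIF):
The CIF price already equals the CIF value: 95872.42
Import duty = 95872.42 × 22% = 21091.93
Buyer bears (A): 1161.67 + 213.00 + 1504.42 = 2879.09
Landed cost (A) = invoice 95872.42 + 2879.09 + duty 21091.93 = 119843.44
Supplier B (FOB):
CIF value = FOB price + freight + insurance = 86850.61 + 6281.86 + 387.50 = 93519.97
Import duty = 93519.97 × 22% = 20574.39
Buyer bears (B): 6281.86 + 387.50 + 1161.67 + 213.00 + 1504.42 = 9548.45
Landed cost (B) = invoice 86850.61 + 9548.45 + duty 20574.39 = 116973.45
Difference = |119843.44 − 116973.45| = 2869.99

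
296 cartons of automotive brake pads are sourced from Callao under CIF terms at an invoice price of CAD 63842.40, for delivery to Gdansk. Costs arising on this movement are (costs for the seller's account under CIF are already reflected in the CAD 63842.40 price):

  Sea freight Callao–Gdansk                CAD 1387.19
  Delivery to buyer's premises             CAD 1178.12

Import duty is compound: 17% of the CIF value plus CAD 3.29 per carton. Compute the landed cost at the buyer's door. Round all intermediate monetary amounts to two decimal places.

CIF: the seller pays costs through ocean freight and marine insurance to the destination port.
Already in the invoice (seller's account under CIF): freight — exclude.
The CIF price already equals the CIF value: 63842.40
Ad valorem component: 63842.40 × 17% = 10853.21
Specific component: 296 × 3.29 = 973.84
Import duty = 10853.21 + 973.84 = 11827.05
Buyer bears: delivery 1178.12 + duty 11827.05 = 13005.17
Landed cost = invoice 63842.40 + 13005.17 = 76847.57

Total landed cost: CAD 76847.57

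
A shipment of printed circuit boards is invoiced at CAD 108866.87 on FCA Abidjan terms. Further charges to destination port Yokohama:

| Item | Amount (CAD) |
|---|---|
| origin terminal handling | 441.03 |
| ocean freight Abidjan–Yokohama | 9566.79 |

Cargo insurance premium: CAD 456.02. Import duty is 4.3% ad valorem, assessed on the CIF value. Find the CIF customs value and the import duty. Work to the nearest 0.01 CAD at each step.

CIF = FCA price + pre-shipment costs + freight + insurance
CIF = 108866.87 + 441.03 + 9566.79 + 456.02 = 119330.71
Import duty = 119330.71 × 4.3% = 5131.22

CIF value: CAD 119330.71; import duty: CAD 5131.22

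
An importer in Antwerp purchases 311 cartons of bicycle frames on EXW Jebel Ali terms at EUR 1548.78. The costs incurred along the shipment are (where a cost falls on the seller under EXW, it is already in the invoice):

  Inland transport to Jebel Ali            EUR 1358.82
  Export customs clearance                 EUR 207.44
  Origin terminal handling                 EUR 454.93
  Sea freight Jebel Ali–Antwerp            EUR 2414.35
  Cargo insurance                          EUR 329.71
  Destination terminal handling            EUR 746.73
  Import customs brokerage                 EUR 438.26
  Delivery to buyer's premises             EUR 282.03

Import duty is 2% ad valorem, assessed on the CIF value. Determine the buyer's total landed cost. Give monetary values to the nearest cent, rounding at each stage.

Total landed cost: EUR 7907.33

EXW: the seller makes goods available at their premises; the buyer bears all onward costs.
CIF value = EXW price + inland to port + export clearance + origin terminal + freight + insurance = 1548.78 + 1358.82 + 207.44 + 454.93 + 2414.35 + 329.71 = 6314.03
Import duty = 6314.03 × 2% = 126.28
Buyer bears: inland to port 1358.82 + export clearance 207.44 + origin terminal 454.93 + freight 2414.35 + insurance 329.71 + destination terminal 746.73 + brokerage 438.26 + delivery 282.03 + duty 126.28 = 6358.55
Landed cost = invoice 1548.78 + 6358.55 = 7907.33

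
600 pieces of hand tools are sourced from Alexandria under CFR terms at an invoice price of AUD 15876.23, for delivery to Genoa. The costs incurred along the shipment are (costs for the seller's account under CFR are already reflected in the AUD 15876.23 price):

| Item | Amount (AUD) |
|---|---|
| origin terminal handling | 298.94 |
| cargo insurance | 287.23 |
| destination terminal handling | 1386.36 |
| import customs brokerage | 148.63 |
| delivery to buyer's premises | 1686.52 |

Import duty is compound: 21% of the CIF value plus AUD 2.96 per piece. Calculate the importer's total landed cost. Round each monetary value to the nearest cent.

CFR: the seller pays costs through ocean freight to the destination port, but not insurance.
Already in the invoice (seller's account under CFR): origin terminal — exclude.
CIF value = CFR price + insurance = 15876.23 + 287.23 = 16163.46
Ad valorem component: 16163.46 × 21% = 3394.33
Specific component: 600 × 2.96 = 1776.00
Import duty = 3394.33 + 1776.00 = 5170.33
Buyer bears: insurance 287.23 + destination terminal 1386.36 + brokerage 148.63 + delivery 1686.52 + duty 5170.33 = 8679.07
Landed cost = invoice 15876.23 + 8679.07 = 24555.30

Total landed cost: AUD 24555.30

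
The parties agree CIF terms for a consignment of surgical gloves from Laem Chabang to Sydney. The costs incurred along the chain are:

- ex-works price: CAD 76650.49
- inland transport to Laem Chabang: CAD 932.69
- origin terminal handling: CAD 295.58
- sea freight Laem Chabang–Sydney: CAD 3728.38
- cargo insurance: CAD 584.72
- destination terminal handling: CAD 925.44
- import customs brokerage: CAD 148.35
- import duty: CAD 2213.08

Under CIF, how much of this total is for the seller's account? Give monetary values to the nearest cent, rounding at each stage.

CIF: the seller pays costs through ocean freight and marine insurance to the destination port.
Seller's account: goods 76650.49 + inland to port 932.69 + origin terminal 295.58 + freight 3728.38 + insurance 584.72 = 82191.86
Buyer's account: destination terminal 925.44 + brokerage 148.35 + duty 2213.08 = 3286.87

Seller's account: CAD 82191.86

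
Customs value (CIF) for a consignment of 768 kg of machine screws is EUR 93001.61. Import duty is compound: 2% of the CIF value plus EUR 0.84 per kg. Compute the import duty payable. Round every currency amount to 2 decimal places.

Import duty: EUR 2505.15

Ad valorem component: 93001.61 × 2% = 1860.03
Specific component: 768 × 0.84 = 645.12
Import duty = 1860.03 + 645.12 = 2505.15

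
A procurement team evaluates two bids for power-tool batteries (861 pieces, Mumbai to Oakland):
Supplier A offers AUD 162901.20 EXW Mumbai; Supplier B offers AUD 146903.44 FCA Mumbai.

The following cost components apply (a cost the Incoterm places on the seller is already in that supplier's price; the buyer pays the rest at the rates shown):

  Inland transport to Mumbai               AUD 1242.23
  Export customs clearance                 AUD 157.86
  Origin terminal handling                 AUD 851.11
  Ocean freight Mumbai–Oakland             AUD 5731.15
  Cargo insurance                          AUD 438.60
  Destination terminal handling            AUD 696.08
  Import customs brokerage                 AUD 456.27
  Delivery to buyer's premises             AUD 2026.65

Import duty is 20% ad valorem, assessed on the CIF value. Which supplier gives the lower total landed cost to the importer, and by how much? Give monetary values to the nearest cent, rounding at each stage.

Supplier A (EXW):
CIF value = EXW price + inland to port + export clearance + origin terminal + freight + insurance = 162901.20 + 1242.23 + 157.86 + 851.11 + 5731.15 + 438.60 = 171322.15
Import duty = 171322.15 × 20% = 34264.43
Buyer bears (A): 1242.23 + 157.86 + 851.11 + 5731.15 + 438.60 + 696.08 + 456.27 + 2026.65 = 11599.95
Landed cost (A) = invoice 162901.20 + 11599.95 + duty 34264.43 = 208765.58
Supplier B (FCA):
CIF value = FCA price + origin terminal + freight + insurance = 146903.44 + 851.11 + 5731.15 + 438.60 = 153924.30
Import duty = 153924.30 × 20% = 30784.86
Buyer bears (B): 851.11 + 5731.15 + 438.60 + 696.08 + 456.27 + 2026.65 = 10199.86
Landed cost (B) = invoice 146903.44 + 10199.86 + duty 30784.86 = 187888.16
Difference = |208765.58 − 187888.16| = 20877.42

Supplier B is cheaper by AUD 20877.42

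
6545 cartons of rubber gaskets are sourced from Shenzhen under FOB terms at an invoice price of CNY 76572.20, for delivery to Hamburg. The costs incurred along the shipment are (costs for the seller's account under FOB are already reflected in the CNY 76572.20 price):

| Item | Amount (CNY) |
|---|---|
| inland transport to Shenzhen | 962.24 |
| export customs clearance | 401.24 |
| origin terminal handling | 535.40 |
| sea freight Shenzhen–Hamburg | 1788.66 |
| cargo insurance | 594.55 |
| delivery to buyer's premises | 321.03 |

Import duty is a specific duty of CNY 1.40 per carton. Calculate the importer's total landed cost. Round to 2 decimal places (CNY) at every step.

FOB: the seller bears costs until goods are on board at the origin port; the buyer bears freight, insurance and all costs thereafter.
Already in the invoice (seller's account under FOB): inland to port, export clearance, origin terminal — exclude.
CIF value = FOB price + freight + insurance = 76572.20 + 1788.66 + 594.55 = 78955.41
Import duty = 6545 × 1.40 = 9163.00
Buyer bears: freight 1788.66 + insurance 594.55 + delivery 321.03 + duty 9163.00 = 11867.24
Landed cost = invoice 76572.20 + 11867.24 = 88439.44

Total landed cost: CNY 88439.44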